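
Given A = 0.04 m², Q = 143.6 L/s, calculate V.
Formula: Q = A V
Substituting knowns: 143.6 = 0.04·V·1000
Solving for V: V = (143.6/1000)/0.04 = 3.59 m/s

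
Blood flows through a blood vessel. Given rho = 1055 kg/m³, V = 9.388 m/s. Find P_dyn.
Formula: P_{dyn} = \frac{1}{2} \rho V^2
P_dyn = 0.5·1055·9.388²/1000 = 46.49 kPa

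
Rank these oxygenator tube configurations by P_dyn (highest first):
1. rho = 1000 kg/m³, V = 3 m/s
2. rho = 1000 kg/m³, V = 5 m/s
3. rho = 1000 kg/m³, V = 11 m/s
Case 1: P_dyn = 4.5 kPa
Case 2: P_dyn = 12.5 kPa
Case 3: P_dyn = 60.5 kPa
Ranking (highest first): 3, 2, 1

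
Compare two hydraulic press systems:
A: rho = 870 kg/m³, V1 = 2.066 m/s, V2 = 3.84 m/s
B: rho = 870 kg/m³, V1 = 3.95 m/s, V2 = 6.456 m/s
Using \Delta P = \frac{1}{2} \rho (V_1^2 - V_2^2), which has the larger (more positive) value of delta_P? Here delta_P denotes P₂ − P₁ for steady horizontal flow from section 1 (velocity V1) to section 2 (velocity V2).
delta_P(A) = -4.558 kPa, delta_P(B) = -11.34 kPa. Answer: A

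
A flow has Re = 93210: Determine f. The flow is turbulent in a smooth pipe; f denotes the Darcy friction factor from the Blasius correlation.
Formula: f = \frac{0.316}{Re^{0.25}}
f = 0.316/93210^0.25 = 0.01809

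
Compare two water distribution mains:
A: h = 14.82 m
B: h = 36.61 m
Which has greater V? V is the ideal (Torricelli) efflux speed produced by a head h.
V(A) = 17.05 m/s, V(B) = 26.8 m/s. Answer: B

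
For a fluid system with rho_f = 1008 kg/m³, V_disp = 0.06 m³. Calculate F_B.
Formula: F_B = \rho_f g V_{disp}
F_B = 1008·9.81·0.06 = 593.3 N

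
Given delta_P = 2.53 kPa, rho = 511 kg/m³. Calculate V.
Formula: V = \sqrt{\frac{2 \Delta P}{\rho}}
V = √(2·(2.53·1000)/511) = 3.147 m/s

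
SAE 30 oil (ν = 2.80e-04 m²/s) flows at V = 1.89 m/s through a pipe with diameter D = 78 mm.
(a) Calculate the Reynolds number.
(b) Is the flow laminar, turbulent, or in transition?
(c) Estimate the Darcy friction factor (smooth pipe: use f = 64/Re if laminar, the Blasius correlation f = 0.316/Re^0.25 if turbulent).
(a) Re = V·D/ν = 1.89·0.078/2.80e-04 = 526.5
(b) Flow regime: laminar (Re < 2300)
(c) Friction factor: f = 64/Re = 64/526.5 = 0.1216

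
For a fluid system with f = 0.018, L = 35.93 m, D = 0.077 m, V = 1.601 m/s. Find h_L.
Formula: h_L = f \frac{L}{D} \frac{V^2}{2g}
h_L = 0.018·(35.93/0.077)·1.601²/(2·9.81) = 1.097 m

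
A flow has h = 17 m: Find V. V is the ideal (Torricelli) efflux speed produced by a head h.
Formula: V = \sqrt{2 g h}
V = √(2·9.81·17) = 18.26 m/s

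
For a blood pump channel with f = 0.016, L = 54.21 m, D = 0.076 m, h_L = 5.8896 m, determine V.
Formula: h_L = f \frac{L}{D} \frac{V^2}{2g}
Substituting knowns: 5.8896 = 0.016·(54.21/0.076)·V²/(2·9.81)
Solving for V: V = √(5.8896·2·9.81/(0.016·(54.21/0.076))) = 3.182 m/s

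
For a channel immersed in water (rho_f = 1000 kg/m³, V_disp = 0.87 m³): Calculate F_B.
Formula: F_B = \rho_f g V_{disp}
F_B = 1000·9.81·0.87 = 8535 N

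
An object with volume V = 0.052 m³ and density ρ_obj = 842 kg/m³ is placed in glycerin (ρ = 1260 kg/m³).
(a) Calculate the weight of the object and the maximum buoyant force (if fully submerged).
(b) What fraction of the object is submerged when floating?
(a) W=rho_obj*g*V=842*9.81*0.052=429.5 N; F_B(max)=rho*g*V=1260*9.81*0.052=642.8 N
(b) Floating fraction=rho_obj/rho=842/1260=0.668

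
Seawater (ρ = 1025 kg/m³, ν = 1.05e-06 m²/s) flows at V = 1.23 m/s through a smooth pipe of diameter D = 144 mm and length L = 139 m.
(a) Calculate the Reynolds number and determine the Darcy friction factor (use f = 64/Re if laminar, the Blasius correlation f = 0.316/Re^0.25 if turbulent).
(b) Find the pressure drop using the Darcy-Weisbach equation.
(a) Re = V·D/ν = 1.23·0.144/1.05e-06 = 168690 → turbulent (Re > 4000); f = 0.316/Re^0.25 = 0.316/168690^0.25 = 0.015592 (Blasius is strictly valid for Re ≲ 1e5; used here as the smooth-pipe estimate the problem specifies)
(b) Darcy-Weisbach: ΔP = f·(L/D)·½ρV²/1000 = 0.015592·(139/0.144)·½·1025·1.23²/1000 = 11.67 kPa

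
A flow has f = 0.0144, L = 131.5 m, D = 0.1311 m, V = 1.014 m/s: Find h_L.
Formula: h_L = f \frac{L}{D} \frac{V^2}{2g}
h_L = 0.0144·(131.5/0.1311)·1.014²/(2·9.81) = 0.7569 m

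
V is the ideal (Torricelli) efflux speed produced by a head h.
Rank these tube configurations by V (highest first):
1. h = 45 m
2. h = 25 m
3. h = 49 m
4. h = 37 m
Case 1: V = 29.71 m/s
Case 2: V = 22.15 m/s
Case 3: V = 31.01 m/s
Case 4: V = 26.94 m/s
Ranking (highest first): 3, 1, 4, 2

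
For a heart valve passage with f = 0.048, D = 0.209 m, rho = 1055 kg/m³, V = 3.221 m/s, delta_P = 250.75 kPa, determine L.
Formula: \Delta P = f \frac{L}{D} \frac{\rho V^2}{2}
Substituting knowns: 250.75 = 0.048·(L/0.209)·0.5·1055·3.221²/1000
Solving for L: L = (250.75·1000)·0.209/(0.048·0.5·1055·3.221²) = 199.5 m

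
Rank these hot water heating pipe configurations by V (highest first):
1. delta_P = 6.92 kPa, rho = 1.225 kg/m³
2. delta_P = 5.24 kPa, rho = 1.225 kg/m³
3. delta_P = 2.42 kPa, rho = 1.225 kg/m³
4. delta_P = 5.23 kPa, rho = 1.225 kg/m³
Case 1: V = 106.3 m/s
Case 2: V = 92.49 m/s
Case 3: V = 62.86 m/s
Case 4: V = 92.41 m/s
Ranking (highest first): 1, 2, 4, 3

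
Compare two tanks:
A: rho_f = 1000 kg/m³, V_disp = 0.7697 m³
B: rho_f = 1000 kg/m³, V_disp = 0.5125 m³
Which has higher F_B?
F_B(A) = 7551 N, F_B(B) = 5028 N. Answer: A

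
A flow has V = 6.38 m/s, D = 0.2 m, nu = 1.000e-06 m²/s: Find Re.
Formula: Re = \frac{V D}{\nu}
Re = 6.38·0.2/1.000e-06 = 1.276e+06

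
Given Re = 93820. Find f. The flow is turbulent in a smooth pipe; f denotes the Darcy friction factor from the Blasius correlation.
Formula: f = \frac{0.316}{Re^{0.25}}
f = 0.316/93820^0.25 = 0.01806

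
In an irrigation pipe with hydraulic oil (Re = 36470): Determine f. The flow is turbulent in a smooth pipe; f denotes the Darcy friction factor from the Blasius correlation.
Formula: f = \frac{0.316}{Re^{0.25}}
f = 0.316/36470^0.25 = 0.02287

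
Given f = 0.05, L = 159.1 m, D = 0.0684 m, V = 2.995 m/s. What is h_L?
Formula: h_L = f \frac{L}{D} \frac{V^2}{2g}
h_L = 0.05·(159.1/0.0684)·2.995²/(2·9.81) = 53.17 m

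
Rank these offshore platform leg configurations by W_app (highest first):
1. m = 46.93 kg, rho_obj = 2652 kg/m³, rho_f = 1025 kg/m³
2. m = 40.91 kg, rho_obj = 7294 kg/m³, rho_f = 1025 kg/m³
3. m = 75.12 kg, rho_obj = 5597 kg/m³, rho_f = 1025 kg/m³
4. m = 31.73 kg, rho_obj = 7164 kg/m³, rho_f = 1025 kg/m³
Case 1: W_app = 282.4 N
Case 2: W_app = 344.9 N
Case 3: W_app = 602 N
Case 4: W_app = 266.7 N
Ranking (highest first): 3, 2, 1, 4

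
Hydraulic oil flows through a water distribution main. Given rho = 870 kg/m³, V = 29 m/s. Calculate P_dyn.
Formula: P_{dyn} = \frac{1}{2} \rho V^2
P_dyn = 0.5·870·29²/1000 = 365.8 kPa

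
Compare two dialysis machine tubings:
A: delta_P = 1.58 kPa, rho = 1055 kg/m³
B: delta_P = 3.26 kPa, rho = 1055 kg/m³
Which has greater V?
V(A) = 1.731 m/s, V(B) = 2.486 m/s. Answer: B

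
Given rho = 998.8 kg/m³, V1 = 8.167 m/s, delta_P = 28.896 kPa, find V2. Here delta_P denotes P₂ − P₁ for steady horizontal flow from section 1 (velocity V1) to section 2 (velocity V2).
Formula: \Delta P = \frac{1}{2} \rho (V_1^2 - V_2^2)
Substituting knowns: 28.896 = 0.5·998.8·(8.167² − V2²)/1000
Solving for V2: V2 = √(8.167² − 2·(28.896·1000)/998.8) = 2.973 m/s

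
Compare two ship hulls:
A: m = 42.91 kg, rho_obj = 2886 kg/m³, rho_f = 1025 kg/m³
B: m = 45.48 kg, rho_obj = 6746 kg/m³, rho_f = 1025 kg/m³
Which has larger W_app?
W_app(A) = 271.4 N, W_app(B) = 378.4 N. Answer: B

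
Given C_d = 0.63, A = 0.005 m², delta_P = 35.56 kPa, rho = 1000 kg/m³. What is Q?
Formula: Q = C_d A \sqrt{\frac{2 \Delta P}{\rho}}
Q = 0.63·0.005·√(2·(35.56·1000)/1000)·1000 = 26.56 L/s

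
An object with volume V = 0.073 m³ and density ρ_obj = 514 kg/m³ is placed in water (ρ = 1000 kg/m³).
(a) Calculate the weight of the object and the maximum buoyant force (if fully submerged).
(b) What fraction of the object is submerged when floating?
(a) W=rho_obj*g*V=514*9.81*0.073=368.1 N; F_B(max)=rho*g*V=1000*9.81*0.073=716.1 N
(b) Floating fraction=rho_obj/rho=514/1000=0.514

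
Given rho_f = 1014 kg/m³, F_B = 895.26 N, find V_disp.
Formula: F_B = \rho_f g V_{disp}
Substituting knowns: 895.26 = 1014·9.81·V_disp
Solving for V_disp: V_disp = 895.26/(1014·9.81) = 0.09 m³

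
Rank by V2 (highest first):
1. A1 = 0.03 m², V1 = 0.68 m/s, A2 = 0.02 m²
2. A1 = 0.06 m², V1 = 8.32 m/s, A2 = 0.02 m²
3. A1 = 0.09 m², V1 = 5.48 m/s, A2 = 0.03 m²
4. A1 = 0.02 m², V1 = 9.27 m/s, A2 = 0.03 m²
Case 1: V2 = 1.02 m/s
Case 2: V2 = 24.96 m/s
Case 3: V2 = 16.44 m/s
Case 4: V2 = 6.18 m/s
Ranking (highest first): 2, 3, 4, 1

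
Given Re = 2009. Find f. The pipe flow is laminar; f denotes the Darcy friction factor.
Formula: f = \frac{64}{Re}
f = 64/2009 = 0.03186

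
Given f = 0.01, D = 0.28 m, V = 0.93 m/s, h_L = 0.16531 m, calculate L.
Formula: h_L = f \frac{L}{D} \frac{V^2}{2g}
Substituting knowns: 0.16531 = 0.01·(L/0.28)·0.93²/(2·9.81)
Solving for L: L = 0.16531·2·9.81·0.28/(0.01·0.93²) = 105 m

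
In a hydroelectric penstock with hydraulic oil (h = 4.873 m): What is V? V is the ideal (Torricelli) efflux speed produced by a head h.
Formula: V = \sqrt{2 g h}
V = √(2·9.81·4.873) = 9.778 m/s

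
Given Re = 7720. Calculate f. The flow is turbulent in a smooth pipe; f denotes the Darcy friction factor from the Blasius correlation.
Formula: f = \frac{0.316}{Re^{0.25}}
f = 0.316/7720^0.25 = 0.03371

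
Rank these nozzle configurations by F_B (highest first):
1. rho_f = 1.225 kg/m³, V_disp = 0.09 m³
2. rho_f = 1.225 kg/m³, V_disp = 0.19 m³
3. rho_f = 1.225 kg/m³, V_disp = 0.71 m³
Case 1: F_B = 1.082 N
Case 2: F_B = 2.283 N
Case 3: F_B = 8.532 N
Ranking (highest first): 3, 2, 1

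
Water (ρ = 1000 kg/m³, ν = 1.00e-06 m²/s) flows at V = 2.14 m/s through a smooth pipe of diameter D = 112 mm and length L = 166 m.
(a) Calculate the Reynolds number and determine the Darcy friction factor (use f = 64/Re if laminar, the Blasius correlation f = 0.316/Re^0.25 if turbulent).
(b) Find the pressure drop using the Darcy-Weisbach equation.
(a) Re = V·D/ν = 2.14·0.112/1.00e-06 = 239680 → turbulent (Re > 4000); f = 0.316/Re^0.25 = 0.316/239680^0.25 = 0.014282 (Blasius is strictly valid for Re ≲ 1e5; used here as the smooth-pipe estimate the problem specifies)
(b) Darcy-Weisbach: ΔP = f·(L/D)·½ρV²/1000 = 0.014282·(166/0.112)·½·1000·2.14²/1000 = 48.47 kPa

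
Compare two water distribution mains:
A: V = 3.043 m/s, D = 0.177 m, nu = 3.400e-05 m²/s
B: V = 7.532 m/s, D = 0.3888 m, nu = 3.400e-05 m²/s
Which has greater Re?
Re(A) = 15841, Re(B) = 86131. Answer: B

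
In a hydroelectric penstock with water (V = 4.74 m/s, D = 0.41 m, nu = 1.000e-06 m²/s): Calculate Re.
Formula: Re = \frac{V D}{\nu}
Re = 4.74·0.41/1.000e-06 = 1.943e+06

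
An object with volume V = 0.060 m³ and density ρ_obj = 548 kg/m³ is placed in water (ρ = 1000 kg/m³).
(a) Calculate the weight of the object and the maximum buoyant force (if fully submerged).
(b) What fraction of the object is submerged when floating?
(a) W=rho_obj*g*V=548*9.81*0.060=322.6 N; F_B(max)=rho*g*V=1000*9.81*0.060=588.6 N
(b) Floating fraction=rho_obj/rho=548/1000=0.548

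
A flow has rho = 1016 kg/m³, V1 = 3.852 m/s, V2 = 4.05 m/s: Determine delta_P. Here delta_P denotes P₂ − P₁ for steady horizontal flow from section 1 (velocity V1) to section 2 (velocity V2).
Formula: \Delta P = \frac{1}{2} \rho (V_1^2 - V_2^2)
delta_P = 0.5·1016·(3.852² − 4.05²)/1000 = -0.7948 kPa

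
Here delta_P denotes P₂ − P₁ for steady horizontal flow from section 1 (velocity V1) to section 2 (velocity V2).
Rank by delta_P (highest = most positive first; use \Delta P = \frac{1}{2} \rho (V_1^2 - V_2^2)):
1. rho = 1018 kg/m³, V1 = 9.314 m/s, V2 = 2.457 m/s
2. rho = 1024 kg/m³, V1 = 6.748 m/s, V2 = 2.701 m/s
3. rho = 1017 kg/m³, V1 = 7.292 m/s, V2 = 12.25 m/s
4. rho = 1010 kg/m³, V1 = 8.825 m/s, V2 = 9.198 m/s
Case 1: delta_P = 41.08 kPa
Case 2: delta_P = 19.58 kPa
Case 3: delta_P = -49.27 kPa
Case 4: delta_P = -3.395 kPa
Ranking (highest first): 1, 2, 4, 3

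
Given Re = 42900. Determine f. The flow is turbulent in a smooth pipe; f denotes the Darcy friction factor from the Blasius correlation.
Formula: f = \frac{0.316}{Re^{0.25}}
f = 0.316/42900^0.25 = 0.02196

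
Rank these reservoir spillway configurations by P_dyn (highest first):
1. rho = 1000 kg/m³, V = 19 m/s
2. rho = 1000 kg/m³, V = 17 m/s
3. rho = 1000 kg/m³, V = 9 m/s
Case 1: P_dyn = 180.5 kPa
Case 2: P_dyn = 144.5 kPa
Case 3: P_dyn = 40.5 kPa
Ranking (highest first): 1, 2, 3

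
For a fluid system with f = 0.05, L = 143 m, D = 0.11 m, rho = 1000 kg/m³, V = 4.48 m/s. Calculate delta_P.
Formula: \Delta P = f \frac{L}{D} \frac{\rho V^2}{2}
delta_P = 0.05·(143/0.11)·0.5·1000·4.48²/1000 = 652.3 kPa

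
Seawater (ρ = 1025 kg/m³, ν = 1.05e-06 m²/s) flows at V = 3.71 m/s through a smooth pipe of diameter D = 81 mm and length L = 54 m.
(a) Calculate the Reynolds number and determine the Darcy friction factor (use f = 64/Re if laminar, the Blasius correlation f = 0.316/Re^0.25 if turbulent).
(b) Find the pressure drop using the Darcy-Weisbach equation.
(a) Re = V·D/ν = 3.71·0.081/1.05e-06 = 286200 → turbulent (Re > 4000); f = 0.316/Re^0.25 = 0.316/286200^0.25 = 0.013662 (Blasius is strictly valid for Re ≲ 1e5; used here as the smooth-pipe estimate the problem specifies)
(b) Darcy-Weisbach: ΔP = f·(L/D)·½ρV²/1000 = 0.013662·(54/0.081)·½·1025·3.71²/1000 = 64.25 kPa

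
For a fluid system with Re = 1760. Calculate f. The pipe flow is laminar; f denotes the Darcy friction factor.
Formula: f = \frac{64}{Re}
f = 64/1760 = 0.03636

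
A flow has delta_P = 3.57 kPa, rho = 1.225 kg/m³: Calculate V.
Formula: V = \sqrt{\frac{2 \Delta P}{\rho}}
V = √(2·(3.57·1000)/1.225) = 76.35 m/s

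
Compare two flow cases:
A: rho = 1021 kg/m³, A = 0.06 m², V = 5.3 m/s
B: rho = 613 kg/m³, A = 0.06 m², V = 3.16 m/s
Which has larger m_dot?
m_dot(A) = 324.7 kg/s, m_dot(B) = 116.2 kg/s. Answer: A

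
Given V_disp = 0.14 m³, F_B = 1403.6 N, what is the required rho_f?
Formula: F_B = \rho_f g V_{disp}
Substituting knowns: 1403.6 = rho_f·9.81·0.14
Solving for rho_f: rho_f = 1403.6/(9.81·0.14) = 1022 kg/m³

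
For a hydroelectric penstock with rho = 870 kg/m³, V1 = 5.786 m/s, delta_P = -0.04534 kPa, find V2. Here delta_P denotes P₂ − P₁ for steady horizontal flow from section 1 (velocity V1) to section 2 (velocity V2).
Formula: \Delta P = \frac{1}{2} \rho (V_1^2 - V_2^2)
Substituting knowns: -0.04534 = 0.5·870·(5.786² − V2²)/1000
Solving for V2: V2 = √(5.786² − 2·(-0.04534·1000)/870) = 5.795 m/s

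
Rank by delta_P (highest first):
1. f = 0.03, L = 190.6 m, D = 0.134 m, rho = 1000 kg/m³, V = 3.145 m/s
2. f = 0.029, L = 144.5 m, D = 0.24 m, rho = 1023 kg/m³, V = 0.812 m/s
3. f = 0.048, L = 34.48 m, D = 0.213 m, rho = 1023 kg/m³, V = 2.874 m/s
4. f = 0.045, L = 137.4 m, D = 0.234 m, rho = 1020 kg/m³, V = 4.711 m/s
Case 1: delta_P = 211 kPa
Case 2: delta_P = 5.889 kPa
Case 3: delta_P = 32.83 kPa
Case 4: delta_P = 299.1 kPa
Ranking (highest first): 4, 1, 3, 2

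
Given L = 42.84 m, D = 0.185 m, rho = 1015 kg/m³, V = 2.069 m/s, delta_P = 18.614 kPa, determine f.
Formula: \Delta P = f \frac{L}{D} \frac{\rho V^2}{2}
Substituting knowns: 18.614 = f·(42.84/0.185)·0.5·1015·2.069²/1000
Solving for f: f = (18.614·1000)/((42.84/0.185)·0.5·1015·2.069²) = 0.037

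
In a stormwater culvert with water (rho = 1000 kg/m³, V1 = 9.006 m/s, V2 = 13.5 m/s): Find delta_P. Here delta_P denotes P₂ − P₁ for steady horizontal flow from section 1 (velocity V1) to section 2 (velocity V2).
Formula: \Delta P = \frac{1}{2} \rho (V_1^2 - V_2^2)
delta_P = 0.5·1000·(9.006² − 13.5²)/1000 = -50.57 kPa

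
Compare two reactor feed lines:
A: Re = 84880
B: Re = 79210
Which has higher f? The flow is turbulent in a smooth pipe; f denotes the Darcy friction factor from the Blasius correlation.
f(A) = 0.01851, f(B) = 0.01884. Answer: B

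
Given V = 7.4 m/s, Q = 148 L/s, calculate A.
Formula: Q = A V
Substituting knowns: 148 = A·7.4·1000
Solving for A: A = (148/1000)/7.4 = 0.02 m²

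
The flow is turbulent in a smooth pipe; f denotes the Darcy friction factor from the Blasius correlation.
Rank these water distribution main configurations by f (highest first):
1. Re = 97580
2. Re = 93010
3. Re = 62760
Case 1: f = 0.01788
Case 2: f = 0.01809
Case 3: f = 0.01996
Ranking (highest first): 3, 2, 1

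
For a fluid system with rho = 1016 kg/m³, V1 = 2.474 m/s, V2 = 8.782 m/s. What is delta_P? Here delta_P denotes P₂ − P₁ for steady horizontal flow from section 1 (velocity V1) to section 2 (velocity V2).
Formula: \Delta P = \frac{1}{2} \rho (V_1^2 - V_2^2)
delta_P = 0.5·1016·(2.474² − 8.782²)/1000 = -36.07 kPa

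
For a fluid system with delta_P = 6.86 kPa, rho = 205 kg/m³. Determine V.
Formula: V = \sqrt{\frac{2 \Delta P}{\rho}}
V = √(2·(6.86·1000)/205) = 8.181 m/s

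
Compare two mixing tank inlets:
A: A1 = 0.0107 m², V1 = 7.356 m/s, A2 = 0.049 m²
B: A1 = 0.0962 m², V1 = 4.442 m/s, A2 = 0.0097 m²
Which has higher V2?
V2(A) = 1.606 m/s, V2(B) = 44.05 m/s. Answer: B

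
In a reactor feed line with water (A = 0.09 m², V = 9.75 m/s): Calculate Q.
Formula: Q = A V
Q = 0.09·9.75·1000 = 877.5 L/s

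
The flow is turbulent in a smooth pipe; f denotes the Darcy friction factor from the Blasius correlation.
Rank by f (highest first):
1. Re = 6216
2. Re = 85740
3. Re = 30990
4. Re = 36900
Case 1: f = 0.03559
Case 2: f = 0.01847
Case 3: f = 0.02382
Case 4: f = 0.0228
Ranking (highest first): 1, 3, 4, 2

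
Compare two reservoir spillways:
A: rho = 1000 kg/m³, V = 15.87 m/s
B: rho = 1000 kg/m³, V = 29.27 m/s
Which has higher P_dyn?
P_dyn(A) = 125.9 kPa, P_dyn(B) = 428.4 kPa. Answer: B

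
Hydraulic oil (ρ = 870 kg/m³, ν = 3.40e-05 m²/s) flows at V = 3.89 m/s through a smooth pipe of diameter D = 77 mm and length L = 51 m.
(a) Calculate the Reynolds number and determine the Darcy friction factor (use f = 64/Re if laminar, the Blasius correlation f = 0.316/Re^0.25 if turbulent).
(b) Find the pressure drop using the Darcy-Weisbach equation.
(a) Re = V·D/ν = 3.89·0.077/3.40e-05 = 8809.7 → turbulent (Re > 4000); f = 0.316/Re^0.25 = 0.316/8809.7^0.25 = 0.032617
(b) Darcy-Weisbach: ΔP = f·(L/D)·½ρV²/1000 = 0.032617·(51/0.077)·½·870·3.89²/1000 = 142.2 kPa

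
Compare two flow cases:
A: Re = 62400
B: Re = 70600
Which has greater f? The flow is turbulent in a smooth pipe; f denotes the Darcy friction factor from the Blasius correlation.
f(A) = 0.01999, f(B) = 0.01939. Answer: A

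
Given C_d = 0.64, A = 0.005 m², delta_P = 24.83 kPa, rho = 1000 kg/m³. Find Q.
Formula: Q = C_d A \sqrt{\frac{2 \Delta P}{\rho}}
Q = 0.64·0.005·√(2·(24.83·1000)/1000)·1000 = 22.55 L/s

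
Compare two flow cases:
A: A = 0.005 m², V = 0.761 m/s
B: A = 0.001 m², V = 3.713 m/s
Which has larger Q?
Q(A) = 3.805 L/s, Q(B) = 3.713 L/s. Answer: A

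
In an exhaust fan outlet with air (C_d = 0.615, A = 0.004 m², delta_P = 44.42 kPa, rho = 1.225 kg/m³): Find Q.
Formula: Q = C_d A \sqrt{\frac{2 \Delta P}{\rho}}
Q = 0.615·0.004·√(2·(44.42·1000)/1.225)·1000 = 662.5 L/s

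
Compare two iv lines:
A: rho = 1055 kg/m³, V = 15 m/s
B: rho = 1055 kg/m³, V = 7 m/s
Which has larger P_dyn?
P_dyn(A) = 118.7 kPa, P_dyn(B) = 25.85 kPa. Answer: A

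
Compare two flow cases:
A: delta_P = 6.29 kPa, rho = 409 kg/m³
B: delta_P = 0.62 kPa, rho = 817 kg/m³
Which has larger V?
V(A) = 5.546 m/s, V(B) = 1.232 m/s. Answer: A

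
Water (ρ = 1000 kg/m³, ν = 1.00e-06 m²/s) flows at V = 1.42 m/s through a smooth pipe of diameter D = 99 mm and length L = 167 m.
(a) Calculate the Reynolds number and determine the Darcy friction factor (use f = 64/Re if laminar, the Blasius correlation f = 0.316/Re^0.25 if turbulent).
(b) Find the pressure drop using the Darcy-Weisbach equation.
(a) Re = V·D/ν = 1.42·0.099/1.00e-06 = 140580 → turbulent (Re > 4000); f = 0.316/Re^0.25 = 0.316/140580^0.25 = 0.016319 (Blasius is strictly valid for Re ≲ 1e5; used here as the smooth-pipe estimate the problem specifies)
(b) Darcy-Weisbach: ΔP = f·(L/D)·½ρV²/1000 = 0.016319·(167/0.099)·½·1000·1.42²/1000 = 27.75 kPa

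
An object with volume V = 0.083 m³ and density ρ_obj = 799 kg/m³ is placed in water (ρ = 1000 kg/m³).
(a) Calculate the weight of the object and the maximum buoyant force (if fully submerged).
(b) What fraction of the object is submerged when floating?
(a) W=rho_obj*g*V=799*9.81*0.083=650.6 N; F_B(max)=rho*g*V=1000*9.81*0.083=814.2 N
(b) Floating fraction=rho_obj/rho=799/1000=0.799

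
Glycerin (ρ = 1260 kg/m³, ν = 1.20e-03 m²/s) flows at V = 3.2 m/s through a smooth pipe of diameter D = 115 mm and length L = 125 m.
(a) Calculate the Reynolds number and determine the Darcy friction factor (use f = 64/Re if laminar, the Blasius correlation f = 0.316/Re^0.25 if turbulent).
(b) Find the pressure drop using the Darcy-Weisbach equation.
(a) Re = V·D/ν = 3.2·0.115/1.20e-03 = 306.67 → laminar (Re < 2300); f = 64/Re = 64/306.67 = 0.20869
(b) Darcy-Weisbach: ΔP = f·(L/D)·½ρV²/1000 = 0.20869·(125/0.115)·½·1260·3.2²/1000 = 1463 kPa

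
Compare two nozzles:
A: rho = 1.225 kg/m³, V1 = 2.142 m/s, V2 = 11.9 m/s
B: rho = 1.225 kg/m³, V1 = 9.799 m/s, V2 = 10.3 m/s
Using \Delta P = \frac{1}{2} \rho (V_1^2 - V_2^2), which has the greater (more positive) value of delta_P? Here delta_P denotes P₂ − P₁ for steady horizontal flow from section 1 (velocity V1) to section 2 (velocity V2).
delta_P(A) = -0.08393 kPa, delta_P(B) = -0.006168 kPa. Answer: B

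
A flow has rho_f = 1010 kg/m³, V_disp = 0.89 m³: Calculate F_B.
Formula: F_B = \rho_f g V_{disp}
F_B = 1010·9.81·0.89 = 8818 N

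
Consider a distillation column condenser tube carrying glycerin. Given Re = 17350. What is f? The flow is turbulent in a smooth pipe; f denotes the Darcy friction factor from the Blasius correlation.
Formula: f = \frac{0.316}{Re^{0.25}}
f = 0.316/17350^0.25 = 0.02753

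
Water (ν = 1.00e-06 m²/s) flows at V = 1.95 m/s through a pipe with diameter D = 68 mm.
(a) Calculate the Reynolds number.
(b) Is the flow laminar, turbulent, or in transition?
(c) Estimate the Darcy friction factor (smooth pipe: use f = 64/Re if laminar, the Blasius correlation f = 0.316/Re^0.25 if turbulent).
(a) Re = V·D/ν = 1.95·0.068/1.00e-06 = 132600
(b) Flow regime: turbulent (Re > 4000)
(c) Friction factor: f = 0.316/Re^0.25 = 0.316/132600^0.25 = 0.01656 (Blasius is strictly valid for Re ≲ 1e5; used here as the smooth-pipe estimate the problem specifies)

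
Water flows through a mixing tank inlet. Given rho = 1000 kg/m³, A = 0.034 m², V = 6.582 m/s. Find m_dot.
Formula: \dot{m} = \rho A V
m_dot = 1000·0.034·6.582 = 223.8 kg/s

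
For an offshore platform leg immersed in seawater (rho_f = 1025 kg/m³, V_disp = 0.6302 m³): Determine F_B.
Formula: F_B = \rho_f g V_{disp}
F_B = 1025·9.81·0.6302 = 6337 N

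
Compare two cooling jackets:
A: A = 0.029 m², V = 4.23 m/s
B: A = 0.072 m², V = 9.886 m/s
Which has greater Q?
Q(A) = 122.7 L/s, Q(B) = 711.8 L/s. Answer: B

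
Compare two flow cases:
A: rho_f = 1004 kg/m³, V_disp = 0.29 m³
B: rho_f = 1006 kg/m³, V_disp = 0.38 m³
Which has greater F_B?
F_B(A) = 2856 N, F_B(B) = 3750 N. Answer: B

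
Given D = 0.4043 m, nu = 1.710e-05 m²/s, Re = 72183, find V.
Formula: Re = \frac{V D}{\nu}
Substituting knowns: 72183 = V·0.4043/1.710e-05
Solving for V: V = 72183·1.710e-05/0.4043 = 3.053 m/s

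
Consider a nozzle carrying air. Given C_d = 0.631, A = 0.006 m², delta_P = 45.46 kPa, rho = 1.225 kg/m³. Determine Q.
Formula: Q = C_d A \sqrt{\frac{2 \Delta P}{\rho}}
Q = 0.631·0.006·√(2·(45.46·1000)/1.225)·1000 = 1031 L/s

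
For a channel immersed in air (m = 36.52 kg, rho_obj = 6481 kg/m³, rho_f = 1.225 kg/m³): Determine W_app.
Formula: W_{app} = mg\left(1 - \frac{\rho_f}{\rho_{obj}}\right)
W_app = 36.52·9.81·(1 − 1.225/6481) = 358.2 N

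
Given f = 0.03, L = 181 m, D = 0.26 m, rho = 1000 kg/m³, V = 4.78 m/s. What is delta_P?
Formula: \Delta P = f \frac{L}{D} \frac{\rho V^2}{2}
delta_P = 0.03·(181/0.26)·0.5·1000·4.78²/1000 = 238.6 kPa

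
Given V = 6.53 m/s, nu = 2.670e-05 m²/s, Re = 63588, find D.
Formula: Re = \frac{V D}{\nu}
Substituting knowns: 63588 = 6.53·D/2.670e-05
Solving for D: D = 63588·2.670e-05/6.53 = 0.26 m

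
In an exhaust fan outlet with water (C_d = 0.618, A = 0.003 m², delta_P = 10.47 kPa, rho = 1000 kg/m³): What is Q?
Formula: Q = C_d A \sqrt{\frac{2 \Delta P}{\rho}}
Q = 0.618·0.003·√(2·(10.47·1000)/1000)·1000 = 8.484 L/s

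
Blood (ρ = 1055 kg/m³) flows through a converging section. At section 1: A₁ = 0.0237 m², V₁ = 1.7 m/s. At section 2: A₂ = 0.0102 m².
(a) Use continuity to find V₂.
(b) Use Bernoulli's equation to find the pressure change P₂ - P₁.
(a) Continuity: A₁V₁=A₂V₂ -> V₂=A₁V₁/A₂=0.0237*1.7/0.0102=3.95 m/s
(b) Bernoulli: P₂-P₁=0.5*rho*(V₁^2-V₂^2)/1000=0.5*1055*(1.7^2-3.95^2)/1000=-6.706 kPa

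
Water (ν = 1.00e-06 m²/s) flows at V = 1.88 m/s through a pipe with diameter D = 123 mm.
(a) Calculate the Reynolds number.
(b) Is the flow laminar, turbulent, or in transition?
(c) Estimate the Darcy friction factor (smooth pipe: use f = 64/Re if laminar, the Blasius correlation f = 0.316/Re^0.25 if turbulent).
(a) Re = V·D/ν = 1.88·0.123/1.00e-06 = 231240
(b) Flow regime: turbulent (Re > 4000)
(c) Friction factor: f = 0.316/Re^0.25 = 0.316/231240^0.25 = 0.01441 (Blasius is strictly valid for Re ≲ 1e5; used here as the smooth-pipe estimate the problem specifies)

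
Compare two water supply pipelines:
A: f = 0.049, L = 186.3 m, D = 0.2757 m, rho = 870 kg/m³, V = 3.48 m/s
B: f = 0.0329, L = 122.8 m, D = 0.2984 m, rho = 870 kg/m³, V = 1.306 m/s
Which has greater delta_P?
delta_P(A) = 174.4 kPa, delta_P(B) = 10.05 kPa. Answer: A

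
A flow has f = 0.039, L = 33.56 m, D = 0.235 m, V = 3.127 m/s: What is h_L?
Formula: h_L = f \frac{L}{D} \frac{V^2}{2g}
h_L = 0.039·(33.56/0.235)·3.127²/(2·9.81) = 2.776 m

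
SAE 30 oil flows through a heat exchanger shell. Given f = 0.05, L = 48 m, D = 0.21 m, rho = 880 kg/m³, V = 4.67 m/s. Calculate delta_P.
Formula: \Delta P = f \frac{L}{D} \frac{\rho V^2}{2}
delta_P = 0.05·(48/0.21)·0.5·880·4.67²/1000 = 109.7 kPa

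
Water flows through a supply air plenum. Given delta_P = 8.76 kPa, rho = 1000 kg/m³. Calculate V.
Formula: V = \sqrt{\frac{2 \Delta P}{\rho}}
V = √(2·(8.76·1000)/1000) = 4.186 m/s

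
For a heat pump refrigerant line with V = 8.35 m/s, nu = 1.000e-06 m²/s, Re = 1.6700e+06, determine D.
Formula: Re = \frac{V D}{\nu}
Substituting knowns: 1.6700e+06 = 8.35·D/1.000e-06
Solving for D: D = 1.6700e+06·1.000e-06/8.35 = 0.2 m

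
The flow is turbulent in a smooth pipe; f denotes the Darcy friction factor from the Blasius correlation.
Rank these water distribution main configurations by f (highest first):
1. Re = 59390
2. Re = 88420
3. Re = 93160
Case 1: f = 0.02024
Case 2: f = 0.01833
Case 3: f = 0.01809
Ranking (highest first): 1, 2, 3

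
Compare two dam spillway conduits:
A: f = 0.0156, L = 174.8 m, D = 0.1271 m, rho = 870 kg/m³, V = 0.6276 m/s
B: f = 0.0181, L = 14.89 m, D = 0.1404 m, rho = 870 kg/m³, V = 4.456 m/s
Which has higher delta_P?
delta_P(A) = 3.676 kPa, delta_P(B) = 16.58 kPa. Answer: B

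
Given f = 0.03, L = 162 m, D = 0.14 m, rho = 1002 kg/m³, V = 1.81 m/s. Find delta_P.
Formula: \Delta P = f \frac{L}{D} \frac{\rho V^2}{2}
delta_P = 0.03·(162/0.14)·0.5·1002·1.81²/1000 = 56.98 kPa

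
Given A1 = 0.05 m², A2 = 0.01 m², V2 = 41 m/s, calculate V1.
Formula: V_2 = \frac{A_1 V_1}{A_2}
Substituting knowns: 41 = 0.05·V1/0.01
Solving for V1: V1 = 41·0.01/0.05 = 8.2 m/s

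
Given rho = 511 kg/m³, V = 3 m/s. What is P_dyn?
Formula: P_{dyn} = \frac{1}{2} \rho V^2
P_dyn = 0.5·511·3²/1000 = 2.3 kPa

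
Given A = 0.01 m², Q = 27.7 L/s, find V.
Formula: Q = A V
Substituting knowns: 27.7 = 0.01·V·1000
Solving for V: V = (27.7/1000)/0.01 = 2.77 m/s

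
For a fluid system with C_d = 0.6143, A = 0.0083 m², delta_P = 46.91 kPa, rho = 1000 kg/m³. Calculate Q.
Formula: Q = C_d A \sqrt{\frac{2 \Delta P}{\rho}}
Q = 0.6143·0.0083·√(2·(46.91·1000)/1000)·1000 = 49.39 L/s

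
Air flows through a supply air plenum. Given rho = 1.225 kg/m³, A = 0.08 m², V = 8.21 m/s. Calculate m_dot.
Formula: \dot{m} = \rho A V
m_dot = 1.225·0.08·8.21 = 0.8046 kg/s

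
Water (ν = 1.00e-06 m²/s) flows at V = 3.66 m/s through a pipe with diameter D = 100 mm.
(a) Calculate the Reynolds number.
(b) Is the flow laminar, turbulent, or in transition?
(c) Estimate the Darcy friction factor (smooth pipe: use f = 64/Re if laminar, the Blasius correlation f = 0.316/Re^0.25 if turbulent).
(a) Re = V·D/ν = 3.66·0.1/1.00e-06 = 366000
(b) Flow regime: turbulent (Re > 4000)
(c) Friction factor: f = 0.316/Re^0.25 = 0.316/366000^0.25 = 0.01285 (Blasius is strictly valid for Re ≲ 1e5; used here as the smooth-pipe estimate the problem specifies)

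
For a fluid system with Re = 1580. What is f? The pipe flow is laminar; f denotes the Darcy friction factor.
Formula: f = \frac{64}{Re}
f = 64/1580 = 0.04051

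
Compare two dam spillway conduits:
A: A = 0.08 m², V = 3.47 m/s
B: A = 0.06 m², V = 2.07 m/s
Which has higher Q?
Q(A) = 277.6 L/s, Q(B) = 124.2 L/s. Answer: A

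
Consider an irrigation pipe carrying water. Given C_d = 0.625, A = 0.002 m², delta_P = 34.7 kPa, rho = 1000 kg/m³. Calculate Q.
Formula: Q = C_d A \sqrt{\frac{2 \Delta P}{\rho}}
Q = 0.625·0.002·√(2·(34.7·1000)/1000)·1000 = 10.41 L/s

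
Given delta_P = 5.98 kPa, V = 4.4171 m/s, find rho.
Formula: V = \sqrt{\frac{2 \Delta P}{\rho}}
Substituting knowns: 4.4171 = √(2·(5.98·1000)/rho)
Solving for rho: rho = 2·(5.98·1000)/4.4171² = 613 kg/m³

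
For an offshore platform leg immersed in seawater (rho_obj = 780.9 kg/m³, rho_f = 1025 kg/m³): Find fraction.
Formula: f_{sub} = \frac{\rho_{obj}}{\rho_f}
fraction = 780.9/1025 = 0.7619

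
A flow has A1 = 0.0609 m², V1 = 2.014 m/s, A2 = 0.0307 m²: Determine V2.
Formula: V_2 = \frac{A_1 V_1}{A_2}
V2 = 0.0609·2.014/0.0307 = 3.995 m/s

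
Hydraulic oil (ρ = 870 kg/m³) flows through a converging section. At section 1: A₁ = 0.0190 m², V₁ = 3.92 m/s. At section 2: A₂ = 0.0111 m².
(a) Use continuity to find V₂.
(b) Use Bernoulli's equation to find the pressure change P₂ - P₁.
(a) Continuity: A₁V₁=A₂V₂ -> V₂=A₁V₁/A₂=0.0190*3.92/0.0111=6.71 m/s
(b) Bernoulli: P₂-P₁=0.5*rho*(V₁^2-V₂^2)/1000=0.5*870*(3.92^2-6.71^2)/1000=-12.9 kPa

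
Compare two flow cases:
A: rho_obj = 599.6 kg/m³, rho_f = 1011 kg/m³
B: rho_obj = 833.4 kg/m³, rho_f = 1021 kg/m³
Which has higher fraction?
fraction(A) = 0.5931, fraction(B) = 0.8163. Answer: B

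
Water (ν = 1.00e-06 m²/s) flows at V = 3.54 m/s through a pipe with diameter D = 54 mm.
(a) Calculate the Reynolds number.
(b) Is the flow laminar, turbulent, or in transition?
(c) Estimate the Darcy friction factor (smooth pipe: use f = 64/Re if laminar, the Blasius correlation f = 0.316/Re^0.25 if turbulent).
(a) Re = V·D/ν = 3.54·0.054/1.00e-06 = 191160
(b) Flow regime: turbulent (Re > 4000)
(c) Friction factor: f = 0.316/Re^0.25 = 0.316/191160^0.25 = 0.01511 (Blasius is strictly valid for Re ≲ 1e5; used here as the smooth-pipe estimate the problem specifies)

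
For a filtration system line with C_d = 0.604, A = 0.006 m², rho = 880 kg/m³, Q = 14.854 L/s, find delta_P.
Formula: Q = C_d A \sqrt{\frac{2 \Delta P}{\rho}}
Substituting knowns: 14.854 = 0.604·0.006·√(2·(delta_P·1000)/880)·1000
Solving for delta_P: delta_P = ((14.854/1000)/(0.604·0.006))²·880/2/1000 = 7.392 kPa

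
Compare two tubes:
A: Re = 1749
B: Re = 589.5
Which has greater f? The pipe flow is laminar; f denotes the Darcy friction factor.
f(A) = 0.03659, f(B) = 0.1086. Answer: B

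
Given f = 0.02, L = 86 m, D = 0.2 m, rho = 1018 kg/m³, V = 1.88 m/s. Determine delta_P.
Formula: \Delta P = f \frac{L}{D} \frac{\rho V^2}{2}
delta_P = 0.02·(86/0.2)·0.5·1018·1.88²/1000 = 15.47 kPa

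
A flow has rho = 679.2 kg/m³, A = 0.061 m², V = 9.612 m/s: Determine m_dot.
Formula: \dot{m} = \rho A V
m_dot = 679.2·0.061·9.612 = 398.2 kg/s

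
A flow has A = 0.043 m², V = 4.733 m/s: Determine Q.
Formula: Q = A V
Q = 0.043·4.733·1000 = 203.5 L/s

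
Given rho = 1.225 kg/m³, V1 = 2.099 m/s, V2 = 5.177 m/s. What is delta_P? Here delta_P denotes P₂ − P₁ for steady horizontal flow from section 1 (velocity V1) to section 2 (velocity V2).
Formula: \Delta P = \frac{1}{2} \rho (V_1^2 - V_2^2)
delta_P = 0.5·1.225·(2.099² − 5.177²)/1000 = -0.01372 kPa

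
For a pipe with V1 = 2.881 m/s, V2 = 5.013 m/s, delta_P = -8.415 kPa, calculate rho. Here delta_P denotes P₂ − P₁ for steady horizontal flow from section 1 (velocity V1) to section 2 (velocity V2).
Formula: \Delta P = \frac{1}{2} \rho (V_1^2 - V_2^2)
Substituting knowns: -8.415 = 0.5·rho·(2.881² − 5.013²)/1000
Solving for rho: rho = 2·(-8.415·1000)/(2.881² − 5.013²) = 1000 kg/m³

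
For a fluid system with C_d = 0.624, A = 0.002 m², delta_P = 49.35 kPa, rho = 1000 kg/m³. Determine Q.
Formula: Q = C_d A \sqrt{\frac{2 \Delta P}{\rho}}
Q = 0.624·0.002·√(2·(49.35·1000)/1000)·1000 = 12.4 L/s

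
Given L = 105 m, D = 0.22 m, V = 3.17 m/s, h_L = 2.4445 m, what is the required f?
Formula: h_L = f \frac{L}{D} \frac{V^2}{2g}
Substituting knowns: 2.4445 = f·(105/0.22)·3.17²/(2·9.81)
Solving for f: f = 2.4445·2·9.81/((105/0.22)·3.17²) = 0.01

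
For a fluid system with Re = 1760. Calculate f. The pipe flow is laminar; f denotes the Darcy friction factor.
Formula: f = \frac{64}{Re}
f = 64/1760 = 0.03636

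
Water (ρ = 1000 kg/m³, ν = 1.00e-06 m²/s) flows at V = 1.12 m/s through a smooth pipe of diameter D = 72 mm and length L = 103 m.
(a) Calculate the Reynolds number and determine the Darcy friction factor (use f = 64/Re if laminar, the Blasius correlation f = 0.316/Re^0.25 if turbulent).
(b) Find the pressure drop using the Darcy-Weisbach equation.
(a) Re = V·D/ν = 1.12·0.072/1.00e-06 = 80640 → turbulent (Re > 4000); f = 0.316/Re^0.25 = 0.316/80640^0.25 = 0.018752
(b) Darcy-Weisbach: ΔP = f·(L/D)·½ρV²/1000 = 0.018752·(103/0.072)·½·1000·1.12²/1000 = 16.83 kPa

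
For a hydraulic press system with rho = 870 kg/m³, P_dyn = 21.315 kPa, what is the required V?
Formula: P_{dyn} = \frac{1}{2} \rho V^2
Substituting knowns: 21.315 = 0.5·870·V²/1000
Solving for V: V = √(2·(21.315·1000)/870) = 7 m/s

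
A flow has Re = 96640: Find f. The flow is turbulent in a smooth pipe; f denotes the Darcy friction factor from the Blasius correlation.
Formula: f = \frac{0.316}{Re^{0.25}}
f = 0.316/96640^0.25 = 0.01792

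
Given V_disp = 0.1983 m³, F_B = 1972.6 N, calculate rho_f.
Formula: F_B = \rho_f g V_{disp}
Substituting knowns: 1972.6 = rho_f·9.81·0.1983
Solving for rho_f: rho_f = 1972.6/(9.81·0.1983) = 1014 kg/m³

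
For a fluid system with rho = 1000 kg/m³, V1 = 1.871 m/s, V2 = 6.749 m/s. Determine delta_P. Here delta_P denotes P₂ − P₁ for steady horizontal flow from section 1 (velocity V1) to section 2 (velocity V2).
Formula: \Delta P = \frac{1}{2} \rho (V_1^2 - V_2^2)
delta_P = 0.5·1000·(1.871² − 6.749²)/1000 = -21.02 kPa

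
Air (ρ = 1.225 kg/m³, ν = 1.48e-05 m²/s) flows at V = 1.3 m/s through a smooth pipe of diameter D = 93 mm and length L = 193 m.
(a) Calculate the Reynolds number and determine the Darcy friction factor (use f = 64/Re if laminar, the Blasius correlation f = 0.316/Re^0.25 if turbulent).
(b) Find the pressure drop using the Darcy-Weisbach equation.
(a) Re = V·D/ν = 1.3·0.093/1.48e-05 = 8168.9 → turbulent (Re > 4000); f = 0.316/Re^0.25 = 0.316/8168.9^0.25 = 0.033239
(b) Darcy-Weisbach: ΔP = f·(L/D)·½ρV²/1000 = 0.033239·(193/0.093)·½·1.225·1.3²/1000 = 0.0714 kPa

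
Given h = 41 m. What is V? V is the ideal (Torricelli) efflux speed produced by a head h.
Formula: V = \sqrt{2 g h}
V = √(2·9.81·41) = 28.36 m/s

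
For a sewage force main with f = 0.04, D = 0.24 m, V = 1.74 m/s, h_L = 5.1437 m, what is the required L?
Formula: h_L = f \frac{L}{D} \frac{V^2}{2g}
Substituting knowns: 5.1437 = 0.04·(L/0.24)·1.74²/(2·9.81)
Solving for L: L = 5.1437·2·9.81·0.24/(0.04·1.74²) = 200 m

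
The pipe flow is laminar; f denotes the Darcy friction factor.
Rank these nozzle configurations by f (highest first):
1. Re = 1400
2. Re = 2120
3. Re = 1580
Case 1: f = 0.04571
Case 2: f = 0.03019
Case 3: f = 0.04051
Ranking (highest first): 1, 3, 2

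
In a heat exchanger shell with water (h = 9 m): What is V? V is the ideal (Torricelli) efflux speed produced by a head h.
Formula: V = \sqrt{2 g h}
V = √(2·9.81·9) = 13.29 m/s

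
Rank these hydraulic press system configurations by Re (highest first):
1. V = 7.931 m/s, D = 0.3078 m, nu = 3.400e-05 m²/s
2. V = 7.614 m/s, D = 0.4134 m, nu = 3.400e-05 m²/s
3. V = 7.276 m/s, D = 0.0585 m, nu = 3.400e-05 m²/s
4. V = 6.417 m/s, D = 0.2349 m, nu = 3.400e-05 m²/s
Case 1: Re = 71799
Case 2: Re = 92577
Case 3: Re = 12519
Case 4: Re = 44334
Ranking (highest first): 2, 1, 4, 3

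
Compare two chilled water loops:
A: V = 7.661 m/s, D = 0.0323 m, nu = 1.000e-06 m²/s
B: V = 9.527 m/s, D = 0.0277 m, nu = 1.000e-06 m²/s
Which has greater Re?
Re(A) = 247450, Re(B) = 263898. Answer: B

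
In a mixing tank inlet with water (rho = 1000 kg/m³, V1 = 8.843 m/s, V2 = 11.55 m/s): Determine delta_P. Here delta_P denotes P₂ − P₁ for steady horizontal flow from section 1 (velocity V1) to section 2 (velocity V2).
Formula: \Delta P = \frac{1}{2} \rho (V_1^2 - V_2^2)
delta_P = 0.5·1000·(8.843² − 11.55²)/1000 = -27.6 kPa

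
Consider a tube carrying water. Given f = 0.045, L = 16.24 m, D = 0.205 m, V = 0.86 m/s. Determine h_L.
Formula: h_L = f \frac{L}{D} \frac{V^2}{2g}
h_L = 0.045·(16.24/0.205)·0.86²/(2·9.81) = 0.1344 m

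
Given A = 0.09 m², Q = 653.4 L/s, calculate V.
Formula: Q = A V
Substituting knowns: 653.4 = 0.09·V·1000
Solving for V: V = (653.4/1000)/0.09 = 7.26 m/s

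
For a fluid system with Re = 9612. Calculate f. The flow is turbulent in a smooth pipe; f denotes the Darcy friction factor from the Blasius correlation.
Formula: f = \frac{0.316}{Re^{0.25}}
f = 0.316/9612^0.25 = 0.03191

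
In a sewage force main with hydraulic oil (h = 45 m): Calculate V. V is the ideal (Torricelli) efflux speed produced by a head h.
Formula: V = \sqrt{2 g h}
V = √(2·9.81·45) = 29.71 m/s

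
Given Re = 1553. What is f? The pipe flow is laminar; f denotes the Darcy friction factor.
Formula: f = \frac{64}{Re}
f = 64/1553 = 0.04121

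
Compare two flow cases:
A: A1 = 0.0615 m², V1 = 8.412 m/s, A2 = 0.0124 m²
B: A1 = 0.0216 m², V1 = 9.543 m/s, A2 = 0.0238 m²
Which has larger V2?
V2(A) = 41.72 m/s, V2(B) = 8.661 m/s. Answer: A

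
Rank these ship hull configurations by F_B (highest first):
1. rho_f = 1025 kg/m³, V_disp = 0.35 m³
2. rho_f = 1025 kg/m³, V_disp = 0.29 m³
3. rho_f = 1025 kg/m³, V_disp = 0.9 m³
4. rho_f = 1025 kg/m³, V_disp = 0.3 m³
Case 1: F_B = 3519 N
Case 2: F_B = 2916 N
Case 3: F_B = 9050 N
Case 4: F_B = 3017 N
Ranking (highest first): 3, 1, 4, 2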